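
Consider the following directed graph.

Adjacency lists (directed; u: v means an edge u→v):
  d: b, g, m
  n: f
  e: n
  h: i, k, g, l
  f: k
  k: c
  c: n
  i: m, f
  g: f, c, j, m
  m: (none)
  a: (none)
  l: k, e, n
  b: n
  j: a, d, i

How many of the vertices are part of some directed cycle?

7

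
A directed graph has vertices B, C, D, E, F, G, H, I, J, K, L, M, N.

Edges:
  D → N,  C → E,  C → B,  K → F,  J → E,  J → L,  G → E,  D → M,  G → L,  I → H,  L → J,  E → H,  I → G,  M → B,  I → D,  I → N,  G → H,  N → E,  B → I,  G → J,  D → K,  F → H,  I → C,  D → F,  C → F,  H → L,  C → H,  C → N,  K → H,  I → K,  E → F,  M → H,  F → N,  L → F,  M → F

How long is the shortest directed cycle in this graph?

2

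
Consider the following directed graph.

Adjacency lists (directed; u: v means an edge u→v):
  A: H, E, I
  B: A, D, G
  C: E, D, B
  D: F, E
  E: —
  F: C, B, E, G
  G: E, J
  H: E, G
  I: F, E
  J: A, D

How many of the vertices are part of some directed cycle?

9

A vertex is on a directed cycle iff it belongs to a strongly connected component of size ≥ 2 (or has a self-loop).
The vertices on cycles are {A, B, C, D, F, G, H, I, J} — 9 in total.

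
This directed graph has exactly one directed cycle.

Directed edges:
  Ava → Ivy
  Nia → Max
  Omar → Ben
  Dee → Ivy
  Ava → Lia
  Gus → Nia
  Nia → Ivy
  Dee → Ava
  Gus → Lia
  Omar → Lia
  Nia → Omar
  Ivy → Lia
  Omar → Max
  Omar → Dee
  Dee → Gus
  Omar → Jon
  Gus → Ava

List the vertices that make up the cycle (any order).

Dee, Gus, Nia, Omar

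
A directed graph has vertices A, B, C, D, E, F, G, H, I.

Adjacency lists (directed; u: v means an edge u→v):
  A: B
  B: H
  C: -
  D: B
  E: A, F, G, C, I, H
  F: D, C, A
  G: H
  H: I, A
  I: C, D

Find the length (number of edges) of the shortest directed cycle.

3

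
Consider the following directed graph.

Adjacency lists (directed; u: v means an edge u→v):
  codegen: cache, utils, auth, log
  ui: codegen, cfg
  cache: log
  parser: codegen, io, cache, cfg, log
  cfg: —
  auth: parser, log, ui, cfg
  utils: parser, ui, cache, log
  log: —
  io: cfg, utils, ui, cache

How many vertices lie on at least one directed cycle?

A vertex is on a directed cycle iff it belongs to a strongly connected component of size ≥ 2 (or has a self-loop).
The vertices on cycles are {io, ui, auth, utils, parser, codegen} — 6 in total.

6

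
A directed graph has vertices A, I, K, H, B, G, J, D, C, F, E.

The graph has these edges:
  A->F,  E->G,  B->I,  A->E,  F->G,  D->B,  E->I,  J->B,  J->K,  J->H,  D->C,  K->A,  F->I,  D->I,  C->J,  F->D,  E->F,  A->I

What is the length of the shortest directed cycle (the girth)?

For each vertex v, BFS finds the shortest path from v back to v.
The shortest such closed walk is J → K → A → F → D → C → J, length 6.

6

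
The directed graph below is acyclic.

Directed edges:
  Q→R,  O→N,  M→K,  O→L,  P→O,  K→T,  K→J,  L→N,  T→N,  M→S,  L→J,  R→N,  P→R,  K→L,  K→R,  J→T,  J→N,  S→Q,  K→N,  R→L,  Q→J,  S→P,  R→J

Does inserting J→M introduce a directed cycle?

Adding J→M creates a cycle iff M can already reach J.
Path from M: M → K → J.
So M → … → J → M is a cycle.

Yes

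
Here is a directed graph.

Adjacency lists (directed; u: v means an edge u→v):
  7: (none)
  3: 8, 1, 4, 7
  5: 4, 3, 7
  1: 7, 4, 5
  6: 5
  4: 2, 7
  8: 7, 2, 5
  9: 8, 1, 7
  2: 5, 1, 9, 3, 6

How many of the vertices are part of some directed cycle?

8

A vertex is on a directed cycle iff it belongs to a strongly connected component of size ≥ 2 (or has a self-loop).
The vertices on cycles are {1, 2, 3, 4, 5, 6, 8, 9} — 8 in total.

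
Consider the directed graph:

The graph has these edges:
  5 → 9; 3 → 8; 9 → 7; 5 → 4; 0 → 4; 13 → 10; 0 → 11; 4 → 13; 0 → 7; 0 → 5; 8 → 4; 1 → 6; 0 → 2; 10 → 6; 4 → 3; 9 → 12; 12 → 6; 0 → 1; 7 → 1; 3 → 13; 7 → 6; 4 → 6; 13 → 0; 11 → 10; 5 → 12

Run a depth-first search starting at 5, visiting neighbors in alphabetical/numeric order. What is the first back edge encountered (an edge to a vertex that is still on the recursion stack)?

DFS from 5 (visiting neighbors in alphabetical/numeric order); mark gray on enter, black on exit:
5 gray
  4 gray
    3 gray
      8 gray
        8→4: 4 is gray → back edge
First back edge: 8 → 4.

8→4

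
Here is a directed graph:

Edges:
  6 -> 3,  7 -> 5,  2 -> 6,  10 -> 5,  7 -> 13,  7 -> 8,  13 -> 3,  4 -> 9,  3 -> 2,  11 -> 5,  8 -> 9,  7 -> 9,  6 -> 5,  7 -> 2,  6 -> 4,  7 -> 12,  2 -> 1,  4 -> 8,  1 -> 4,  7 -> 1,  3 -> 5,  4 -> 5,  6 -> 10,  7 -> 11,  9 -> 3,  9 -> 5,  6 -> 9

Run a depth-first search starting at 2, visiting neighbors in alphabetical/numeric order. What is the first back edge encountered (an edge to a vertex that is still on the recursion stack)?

DFS from 2 (visiting neighbors in alphabetical/numeric order); mark gray on enter, black on exit:
2 gray
  1 gray
    4 gray
      5 gray
      5 black
      8 gray
        9 gray
          3 gray
            3→2: 2 is gray → back edge
First back edge: 3 → 2.

3→2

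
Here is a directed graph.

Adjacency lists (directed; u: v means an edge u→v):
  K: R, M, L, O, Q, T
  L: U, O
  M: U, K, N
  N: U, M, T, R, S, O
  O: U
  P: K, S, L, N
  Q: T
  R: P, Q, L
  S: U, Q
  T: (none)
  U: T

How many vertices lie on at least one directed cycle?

5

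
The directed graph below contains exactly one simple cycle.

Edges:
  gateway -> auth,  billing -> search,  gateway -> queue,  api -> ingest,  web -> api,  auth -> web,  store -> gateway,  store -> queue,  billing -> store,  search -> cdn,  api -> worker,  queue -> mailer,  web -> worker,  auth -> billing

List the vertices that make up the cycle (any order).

auth, store, billing, gateway

DFS with gray/black marking from store:
store gray
  gateway gray
    auth gray
      billing gray
        search gray
          cdn gray
          cdn black
        search black
        billing→store: store is gray → back edge
Back edge closes the cycle store → gateway → auth → billing → store; its vertices are {auth, store, billing, gateway}.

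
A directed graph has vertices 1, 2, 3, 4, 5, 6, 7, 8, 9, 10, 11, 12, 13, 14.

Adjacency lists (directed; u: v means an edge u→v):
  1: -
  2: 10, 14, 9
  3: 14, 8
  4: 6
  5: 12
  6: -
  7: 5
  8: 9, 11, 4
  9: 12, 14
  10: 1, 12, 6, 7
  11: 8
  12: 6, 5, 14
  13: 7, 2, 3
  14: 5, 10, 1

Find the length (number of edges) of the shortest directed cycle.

2

For each vertex v, BFS finds the shortest path from v back to v.
The shortest such closed walk is 8 → 11 → 8, length 2.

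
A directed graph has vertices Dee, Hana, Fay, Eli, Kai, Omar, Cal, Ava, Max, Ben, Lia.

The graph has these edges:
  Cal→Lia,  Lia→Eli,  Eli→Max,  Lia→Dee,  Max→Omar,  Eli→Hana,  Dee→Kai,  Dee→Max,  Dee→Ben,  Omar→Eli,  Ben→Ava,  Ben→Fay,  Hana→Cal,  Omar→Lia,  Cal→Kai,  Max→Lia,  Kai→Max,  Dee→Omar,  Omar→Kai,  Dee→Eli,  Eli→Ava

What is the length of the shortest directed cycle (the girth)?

3

For each vertex v, BFS finds the shortest path from v back to v.
The shortest such closed walk is Dee → Omar → Lia → Dee, length 3.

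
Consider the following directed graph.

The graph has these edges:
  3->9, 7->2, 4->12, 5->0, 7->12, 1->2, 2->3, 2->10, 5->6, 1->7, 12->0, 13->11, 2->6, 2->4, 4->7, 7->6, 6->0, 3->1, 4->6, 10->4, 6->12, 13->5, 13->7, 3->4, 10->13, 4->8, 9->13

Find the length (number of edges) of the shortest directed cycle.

For each vertex v, BFS finds the shortest path from v back to v.
The shortest such closed walk is 1 → 2 → 3 → 1, length 3.

3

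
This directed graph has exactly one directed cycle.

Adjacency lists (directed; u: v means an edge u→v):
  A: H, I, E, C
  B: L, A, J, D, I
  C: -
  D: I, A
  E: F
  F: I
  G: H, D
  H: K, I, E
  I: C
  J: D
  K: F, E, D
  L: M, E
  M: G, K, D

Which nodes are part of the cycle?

DFS with gray/black marking from A:
A gray
  H gray
    K gray
      F gray
        I gray
          C gray
          C black
        I black
      F black
      E gray
        E→F: F black — skip
      E black
      D gray
        D→I: I black — skip
        D→A: A is gray → back edge
Back edge closes the cycle A → H → K → D → A; its vertices are {A, D, H, K}.

A, D, H, K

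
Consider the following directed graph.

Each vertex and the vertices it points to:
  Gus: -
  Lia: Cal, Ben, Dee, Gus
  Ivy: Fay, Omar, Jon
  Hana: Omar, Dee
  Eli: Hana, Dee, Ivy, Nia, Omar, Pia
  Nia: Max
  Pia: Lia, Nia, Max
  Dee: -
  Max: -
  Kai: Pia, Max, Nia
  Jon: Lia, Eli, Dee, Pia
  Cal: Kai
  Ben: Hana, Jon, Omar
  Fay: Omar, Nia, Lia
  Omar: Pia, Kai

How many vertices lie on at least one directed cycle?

11

A vertex is on a directed cycle iff it belongs to a strongly connected component of size ≥ 2 (or has a self-loop).
The vertices on cycles are {Ben, Cal, Eli, Fay, Ivy, Jon, Kai, Lia, Pia, Hana, Omar} — 11 in total.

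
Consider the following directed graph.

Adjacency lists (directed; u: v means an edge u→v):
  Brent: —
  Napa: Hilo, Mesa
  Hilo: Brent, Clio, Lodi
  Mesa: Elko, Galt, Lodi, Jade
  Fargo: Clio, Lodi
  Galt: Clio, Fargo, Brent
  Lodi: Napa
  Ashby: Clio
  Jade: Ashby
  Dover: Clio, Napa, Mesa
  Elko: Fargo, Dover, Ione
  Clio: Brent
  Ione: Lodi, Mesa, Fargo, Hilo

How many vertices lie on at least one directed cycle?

A vertex is on a directed cycle iff it belongs to a strongly connected component of size ≥ 2 (or has a self-loop).
The vertices on cycles are {Elko, Galt, Hilo, Ione, Lodi, Mesa, Napa, Dover, Fargo} — 9 in total.

9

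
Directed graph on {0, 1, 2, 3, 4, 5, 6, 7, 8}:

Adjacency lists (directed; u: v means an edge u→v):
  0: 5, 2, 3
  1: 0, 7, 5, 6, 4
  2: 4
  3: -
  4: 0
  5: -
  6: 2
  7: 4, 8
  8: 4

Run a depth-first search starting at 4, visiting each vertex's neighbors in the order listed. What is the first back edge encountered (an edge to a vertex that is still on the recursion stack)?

2->4

DFS from 4 (visiting each vertex's neighbors in the order listed); mark gray on enter, black on exit:
4 gray
  0 gray
    5 gray
    5 black
    2 gray
      2→4: 4 is gray → back edge
First back edge: 2 → 4.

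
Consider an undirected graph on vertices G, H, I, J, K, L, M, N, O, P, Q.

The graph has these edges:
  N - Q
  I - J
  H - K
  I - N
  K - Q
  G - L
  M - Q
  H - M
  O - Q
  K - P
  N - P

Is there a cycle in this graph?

Yes

DFS, tracking each vertex's parent; an edge to a visited non-parent vertex closes a cycle.
Start from H:
visit H (parent –)
  visit K (parent H)
    visit P (parent K)
      visit N (parent P)
        visit I (parent N)
          visit J (parent I)
            J–I: parent, skip
          I–N: parent, skip
        visit Q (parent N)
          Q–K: K visited and ≠ parent → cycle
Cycle: K – P – N – Q – K.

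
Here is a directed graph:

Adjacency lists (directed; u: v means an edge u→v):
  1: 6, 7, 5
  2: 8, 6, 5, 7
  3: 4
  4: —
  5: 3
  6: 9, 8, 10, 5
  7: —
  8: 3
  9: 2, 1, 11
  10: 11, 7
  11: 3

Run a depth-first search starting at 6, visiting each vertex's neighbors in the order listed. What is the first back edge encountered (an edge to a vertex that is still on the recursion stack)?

DFS from 6 (visiting each vertex's neighbors in the order listed); mark gray on enter, black on exit:
6 gray
  9 gray
    2 gray
      8 gray
        3 gray
          4 gray
          4 black
        3 black
      8 black
      2→6: 6 is gray → back edge
First back edge: 2 → 6.

2->6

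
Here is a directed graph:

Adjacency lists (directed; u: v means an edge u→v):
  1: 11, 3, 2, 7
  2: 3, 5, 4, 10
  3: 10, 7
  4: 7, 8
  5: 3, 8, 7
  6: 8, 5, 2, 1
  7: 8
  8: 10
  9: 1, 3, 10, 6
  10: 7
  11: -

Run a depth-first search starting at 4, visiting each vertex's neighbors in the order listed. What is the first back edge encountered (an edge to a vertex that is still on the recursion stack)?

10->7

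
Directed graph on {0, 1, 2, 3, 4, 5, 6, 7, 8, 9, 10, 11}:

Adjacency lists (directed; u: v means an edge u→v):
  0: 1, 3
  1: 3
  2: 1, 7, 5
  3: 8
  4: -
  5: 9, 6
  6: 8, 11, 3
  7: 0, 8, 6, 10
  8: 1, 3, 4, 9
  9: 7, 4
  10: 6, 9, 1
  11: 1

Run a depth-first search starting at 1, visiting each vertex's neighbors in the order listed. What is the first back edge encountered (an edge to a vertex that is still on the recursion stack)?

DFS from 1 (visiting each vertex's neighbors in the order listed); mark gray on enter, black on exit:
1 gray
  3 gray
    8 gray
      8→1: 1 is gray → back edge
First back edge: 8 → 1.

8->1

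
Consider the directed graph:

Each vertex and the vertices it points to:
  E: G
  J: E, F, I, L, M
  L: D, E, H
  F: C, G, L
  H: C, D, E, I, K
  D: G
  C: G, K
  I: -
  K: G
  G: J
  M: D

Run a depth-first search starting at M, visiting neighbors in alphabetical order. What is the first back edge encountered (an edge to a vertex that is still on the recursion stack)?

DFS from M (visiting neighbors in alphabetical order); mark gray on enter, black on exit:
M gray
  D gray
    G gray
      J gray
        E gray
          E→G: G is gray → back edge
First back edge: E → G.

E→G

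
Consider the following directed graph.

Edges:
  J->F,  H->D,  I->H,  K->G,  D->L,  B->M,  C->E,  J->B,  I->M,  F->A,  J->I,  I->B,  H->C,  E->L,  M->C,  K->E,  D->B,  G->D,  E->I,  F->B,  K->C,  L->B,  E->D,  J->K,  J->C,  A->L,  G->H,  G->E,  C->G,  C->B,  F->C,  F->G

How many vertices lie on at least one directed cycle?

9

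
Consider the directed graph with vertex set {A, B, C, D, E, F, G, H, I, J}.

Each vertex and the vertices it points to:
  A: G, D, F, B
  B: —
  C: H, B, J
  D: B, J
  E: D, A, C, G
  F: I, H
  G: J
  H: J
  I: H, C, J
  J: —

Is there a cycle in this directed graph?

No

DFS with white/gray/black marking, starting from H:
H gray
  J gray
  J black
H black
A gray
  G gray
    G→J: J black — skip
  G black
  D gray
    B gray
    B black
    D→J: J black — skip
  D black
  F gray
    I gray
      I→H: H black — skip
      C gray
        C→H: H black — skip
        C→B: B black — skip
        C→J: J black — skip
      C black
      I→J: J black — skip
    I black
    F→H: H black — skip
  F black
  A→B: B black — skip
A black
E gray
  E→D: D black — skip
  E→A: A black — skip
  E→C: C black — skip
  E→G: G black — skip
E black
Every edge goes to a white or black vertex — no back edge, so the graph is acyclic.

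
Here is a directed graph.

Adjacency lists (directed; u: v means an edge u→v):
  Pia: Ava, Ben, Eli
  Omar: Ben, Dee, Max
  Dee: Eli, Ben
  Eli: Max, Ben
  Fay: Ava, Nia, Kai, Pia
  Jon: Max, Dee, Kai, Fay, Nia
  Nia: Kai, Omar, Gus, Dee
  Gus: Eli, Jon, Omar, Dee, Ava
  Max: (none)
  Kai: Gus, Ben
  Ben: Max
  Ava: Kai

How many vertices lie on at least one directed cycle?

7

A vertex is on a directed cycle iff it belongs to a strongly connected component of size ≥ 2 (or has a self-loop).
The vertices on cycles are {Ava, Fay, Gus, Jon, Kai, Nia, Pia} — 7 in total.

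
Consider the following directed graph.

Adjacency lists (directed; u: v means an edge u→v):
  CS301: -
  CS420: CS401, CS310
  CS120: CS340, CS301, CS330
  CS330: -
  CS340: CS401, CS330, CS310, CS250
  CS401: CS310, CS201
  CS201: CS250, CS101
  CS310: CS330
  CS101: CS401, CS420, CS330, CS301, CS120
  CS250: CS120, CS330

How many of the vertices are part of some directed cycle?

7

A vertex is on a directed cycle iff it belongs to a strongly connected component of size ≥ 2 (or has a self-loop).
The vertices on cycles are {CS101, CS120, CS201, CS250, CS340, CS401, CS420} — 7 in total.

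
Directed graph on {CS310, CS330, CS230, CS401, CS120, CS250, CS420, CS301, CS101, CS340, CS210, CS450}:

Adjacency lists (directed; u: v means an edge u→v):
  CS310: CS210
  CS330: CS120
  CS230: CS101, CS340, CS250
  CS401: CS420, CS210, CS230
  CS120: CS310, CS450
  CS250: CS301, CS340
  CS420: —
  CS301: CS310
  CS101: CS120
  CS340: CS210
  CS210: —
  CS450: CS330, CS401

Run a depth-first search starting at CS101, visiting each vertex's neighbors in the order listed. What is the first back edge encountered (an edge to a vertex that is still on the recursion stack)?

CS330→CS120

DFS from CS101 (visiting each vertex's neighbors in the order listed); mark gray on enter, black on exit:
CS101 gray
  CS120 gray
    CS310 gray
      CS210 gray
      CS210 black
    CS310 black
    CS450 gray
      CS330 gray
        CS330→CS120: CS120 is gray → back edge
First back edge: CS330 → CS120.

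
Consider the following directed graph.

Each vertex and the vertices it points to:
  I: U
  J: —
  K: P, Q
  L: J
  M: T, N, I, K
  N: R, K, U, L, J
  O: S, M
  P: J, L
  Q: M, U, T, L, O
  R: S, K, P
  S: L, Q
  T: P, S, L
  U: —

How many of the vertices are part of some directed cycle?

A vertex is on a directed cycle iff it belongs to a strongly connected component of size ≥ 2 (or has a self-loop).
The vertices on cycles are {K, M, N, O, Q, R, S, T} — 8 in total.

8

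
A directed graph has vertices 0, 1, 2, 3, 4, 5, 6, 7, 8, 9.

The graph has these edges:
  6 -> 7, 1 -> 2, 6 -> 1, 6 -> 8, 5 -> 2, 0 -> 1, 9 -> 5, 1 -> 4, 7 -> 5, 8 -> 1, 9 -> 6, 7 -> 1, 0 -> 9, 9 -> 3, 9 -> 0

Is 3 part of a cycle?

No

3 lies on a cycle iff there is a path from 3 back to itself.
Exploring from 3, it never reaches itself; equivalently, its strongly connected component is a singleton.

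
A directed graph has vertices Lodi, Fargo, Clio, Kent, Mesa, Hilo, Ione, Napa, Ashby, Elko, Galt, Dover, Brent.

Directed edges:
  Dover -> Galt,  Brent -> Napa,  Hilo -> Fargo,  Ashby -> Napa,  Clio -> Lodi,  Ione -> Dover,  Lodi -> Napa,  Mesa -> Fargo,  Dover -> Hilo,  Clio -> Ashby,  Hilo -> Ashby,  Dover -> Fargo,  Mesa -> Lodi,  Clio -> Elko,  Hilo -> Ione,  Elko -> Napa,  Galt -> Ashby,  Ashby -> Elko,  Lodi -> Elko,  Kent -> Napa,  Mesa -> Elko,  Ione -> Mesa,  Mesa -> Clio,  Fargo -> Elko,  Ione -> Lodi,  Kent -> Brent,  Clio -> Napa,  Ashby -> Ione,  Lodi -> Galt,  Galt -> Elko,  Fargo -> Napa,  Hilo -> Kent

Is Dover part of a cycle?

Dover is on a cycle iff Dover can reach itself via ≥1 edge.
Dover → Hilo → Ione → Dover — yes.

Yes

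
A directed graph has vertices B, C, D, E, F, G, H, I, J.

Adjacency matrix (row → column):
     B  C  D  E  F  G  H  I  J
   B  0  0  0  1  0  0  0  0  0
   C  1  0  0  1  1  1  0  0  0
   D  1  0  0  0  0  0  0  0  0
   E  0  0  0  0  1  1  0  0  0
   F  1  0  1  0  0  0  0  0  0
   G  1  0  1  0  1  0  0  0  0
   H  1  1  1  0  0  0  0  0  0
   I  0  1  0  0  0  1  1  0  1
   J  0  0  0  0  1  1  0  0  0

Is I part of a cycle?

I lies on a cycle iff there is a path from I back to itself.
Exploring from I, it never reaches itself; equivalently, its strongly connected component is a singleton.

No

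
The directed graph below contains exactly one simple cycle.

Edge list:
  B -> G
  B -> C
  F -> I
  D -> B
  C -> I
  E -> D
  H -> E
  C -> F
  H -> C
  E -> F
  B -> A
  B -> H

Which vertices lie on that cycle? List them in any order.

DFS with gray/black marking from B:
B gray
  C gray
    F gray
      I gray
      I black
    F black
    C→I: I black — skip
  C black
  A gray
  A black
  G gray
  G black
  H gray
    H→C: C black — skip
    E gray
      D gray
        D→B: B is gray → back edge
Back edge closes the cycle B → H → E → D → B; its vertices are {B, D, E, H}.

B, D, E, H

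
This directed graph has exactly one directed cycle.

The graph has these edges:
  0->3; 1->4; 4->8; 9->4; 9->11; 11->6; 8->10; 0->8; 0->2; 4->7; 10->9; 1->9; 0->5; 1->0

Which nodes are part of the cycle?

4, 8, 9, 10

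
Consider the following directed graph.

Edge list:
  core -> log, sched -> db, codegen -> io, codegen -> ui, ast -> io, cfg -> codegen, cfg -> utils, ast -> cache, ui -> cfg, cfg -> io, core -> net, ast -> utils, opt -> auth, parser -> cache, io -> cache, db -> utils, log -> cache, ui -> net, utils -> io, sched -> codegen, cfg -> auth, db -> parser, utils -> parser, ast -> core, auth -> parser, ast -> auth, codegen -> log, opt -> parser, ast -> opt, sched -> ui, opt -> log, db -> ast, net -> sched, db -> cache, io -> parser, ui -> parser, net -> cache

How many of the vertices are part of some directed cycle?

A vertex is on a directed cycle iff it belongs to a strongly connected component of size ≥ 2 (or has a self-loop).
The vertices on cycles are {db, ui, ast, cfg, net, core, sched, codegen} — 8 in total.

8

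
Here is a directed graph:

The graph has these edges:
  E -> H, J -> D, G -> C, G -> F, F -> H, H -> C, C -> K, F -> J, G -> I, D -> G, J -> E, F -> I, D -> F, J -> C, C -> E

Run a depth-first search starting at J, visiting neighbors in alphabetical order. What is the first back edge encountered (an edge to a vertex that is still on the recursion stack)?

H->C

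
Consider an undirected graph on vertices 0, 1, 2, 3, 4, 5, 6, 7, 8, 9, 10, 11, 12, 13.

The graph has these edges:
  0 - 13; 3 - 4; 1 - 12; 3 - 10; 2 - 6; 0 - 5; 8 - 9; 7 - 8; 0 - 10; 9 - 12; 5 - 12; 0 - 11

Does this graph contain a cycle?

DFS, tracking each vertex's parent; an edge to a visited non-parent vertex closes a cycle.
Start from 2:
visit 2 (parent –)
  visit 6 (parent 2)
    6–2: parent, skip
visit 0 (parent –)
  visit 5 (parent 0)
    visit 12 (parent 5)
      visit 1 (parent 12)
        1–12: parent, skip
      12–5: parent, skip
      visit 9 (parent 12)
        visit 8 (parent 9)
          visit 7 (parent 8)
            7–8: parent, skip
          8–9: parent, skip
        9–12: parent, skip
    5–0: parent, skip
  visit 13 (parent 0)
    13–0: parent, skip
  visit 11 (parent 0)
    11–0: parent, skip
  visit 10 (parent 0)
    10–0: parent, skip
    visit 3 (parent 10)
      3–10: parent, skip
      visit 4 (parent 3)
        4–3: parent, skip
No non-parent visited neighbor found — the graph is a forest.

No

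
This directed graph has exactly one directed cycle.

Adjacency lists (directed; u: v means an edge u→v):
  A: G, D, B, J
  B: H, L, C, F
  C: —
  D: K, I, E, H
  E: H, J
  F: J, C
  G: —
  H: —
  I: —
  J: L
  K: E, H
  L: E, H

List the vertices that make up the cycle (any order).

E, J, L

DFS with gray/black marking from J:
J gray
  L gray
    E gray
      H gray
      H black
      E→J: J is gray → back edge
Back edge closes the cycle J → L → E → J; its vertices are {E, J, L}.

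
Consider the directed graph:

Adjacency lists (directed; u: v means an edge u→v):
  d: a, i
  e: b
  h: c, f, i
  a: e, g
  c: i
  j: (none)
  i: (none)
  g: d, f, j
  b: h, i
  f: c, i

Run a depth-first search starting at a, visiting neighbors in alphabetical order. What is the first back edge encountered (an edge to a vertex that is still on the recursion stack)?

d→a

DFS from a (visiting neighbors in alphabetical order); mark gray on enter, black on exit:
a gray
  e gray
    b gray
      h gray
        c gray
          i gray
          i black
        c black
        f gray
          f→c: c black — skip
          f→i: i black — skip
        f black
        h→i: i black — skip
      h black
      b→i: i black — skip
    b black
  e black
  g gray
    d gray
      d→a: a is gray → back edge
First back edge: d → a.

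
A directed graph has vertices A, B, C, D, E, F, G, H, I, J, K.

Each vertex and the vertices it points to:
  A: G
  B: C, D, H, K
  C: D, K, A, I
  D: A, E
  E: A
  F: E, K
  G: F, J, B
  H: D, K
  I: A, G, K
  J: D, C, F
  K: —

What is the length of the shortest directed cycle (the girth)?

4

For each vertex v, BFS finds the shortest path from v back to v.
The shortest such closed walk is G → J → C → I → G, length 4.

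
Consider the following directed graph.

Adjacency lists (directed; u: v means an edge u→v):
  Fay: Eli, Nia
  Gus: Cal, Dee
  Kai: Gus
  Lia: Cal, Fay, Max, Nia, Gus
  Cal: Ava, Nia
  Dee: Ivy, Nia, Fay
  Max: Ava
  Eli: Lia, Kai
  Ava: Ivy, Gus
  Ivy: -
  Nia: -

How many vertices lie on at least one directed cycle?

9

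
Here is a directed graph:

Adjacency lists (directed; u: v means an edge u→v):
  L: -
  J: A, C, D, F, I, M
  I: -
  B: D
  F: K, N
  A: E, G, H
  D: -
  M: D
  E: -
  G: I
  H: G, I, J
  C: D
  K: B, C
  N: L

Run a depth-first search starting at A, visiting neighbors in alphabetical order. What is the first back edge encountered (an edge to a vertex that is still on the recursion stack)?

DFS from A (visiting neighbors in alphabetical order); mark gray on enter, black on exit:
A gray
  E gray
  E black
  G gray
    I gray
    I black
  G black
  H gray
    H→G: G black — skip
    H→I: I black — skip
    J gray
      J→A: A is gray → back edge
First back edge: J → A.

J->A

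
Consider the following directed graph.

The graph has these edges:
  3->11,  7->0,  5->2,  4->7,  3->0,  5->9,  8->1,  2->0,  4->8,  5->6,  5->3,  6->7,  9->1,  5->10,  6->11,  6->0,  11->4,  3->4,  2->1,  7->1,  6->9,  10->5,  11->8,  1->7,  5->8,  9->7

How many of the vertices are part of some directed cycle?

A vertex is on a directed cycle iff it belongs to a strongly connected component of size ≥ 2 (or has a self-loop).
The vertices on cycles are {1, 5, 7, 10} — 4 in total.

4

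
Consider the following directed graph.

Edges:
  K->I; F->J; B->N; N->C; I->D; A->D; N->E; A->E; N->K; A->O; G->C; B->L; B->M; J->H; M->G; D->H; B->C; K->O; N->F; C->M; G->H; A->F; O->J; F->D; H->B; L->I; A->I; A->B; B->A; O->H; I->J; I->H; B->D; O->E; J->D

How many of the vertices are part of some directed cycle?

A vertex is on a directed cycle iff it belongs to a strongly connected component of size ≥ 2 (or has a self-loop).
The vertices on cycles are {A, B, C, D, F, G, H, I, J, K, L, M, N, O} — 14 in total.

14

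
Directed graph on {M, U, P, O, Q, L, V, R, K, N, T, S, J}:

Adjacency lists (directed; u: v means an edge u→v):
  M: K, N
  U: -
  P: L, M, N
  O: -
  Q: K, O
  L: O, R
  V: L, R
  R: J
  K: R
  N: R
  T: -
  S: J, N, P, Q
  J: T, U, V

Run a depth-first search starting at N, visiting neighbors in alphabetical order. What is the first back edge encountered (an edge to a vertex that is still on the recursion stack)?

DFS from N (visiting neighbors in alphabetical order); mark gray on enter, black on exit:
N gray
  R gray
    J gray
      T gray
      T black
      U gray
      U black
      V gray
        L gray
          O gray
          O black
          L→R: R is gray → back edge
First back edge: L → R.

L->R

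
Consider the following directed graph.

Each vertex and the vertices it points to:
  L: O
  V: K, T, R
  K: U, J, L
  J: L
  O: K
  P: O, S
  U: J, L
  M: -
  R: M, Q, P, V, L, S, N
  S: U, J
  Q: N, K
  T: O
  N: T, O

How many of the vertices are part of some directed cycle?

A vertex is on a directed cycle iff it belongs to a strongly connected component of size ≥ 2 (or has a self-loop).
The vertices on cycles are {J, K, L, O, R, U, V} — 7 in total.

7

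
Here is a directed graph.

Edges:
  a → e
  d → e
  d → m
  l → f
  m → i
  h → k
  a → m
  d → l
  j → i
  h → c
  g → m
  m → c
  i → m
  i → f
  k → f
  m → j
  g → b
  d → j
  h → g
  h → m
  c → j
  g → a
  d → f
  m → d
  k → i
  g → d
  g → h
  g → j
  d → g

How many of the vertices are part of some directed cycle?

9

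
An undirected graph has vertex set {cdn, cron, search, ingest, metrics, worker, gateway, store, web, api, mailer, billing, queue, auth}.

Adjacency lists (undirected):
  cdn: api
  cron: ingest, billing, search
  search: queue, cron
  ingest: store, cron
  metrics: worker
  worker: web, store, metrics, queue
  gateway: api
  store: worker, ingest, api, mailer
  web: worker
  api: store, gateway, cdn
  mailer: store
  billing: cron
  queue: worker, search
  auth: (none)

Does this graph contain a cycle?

DFS, tracking each vertex's parent; an edge to a visited non-parent vertex closes a cycle.
Start from billing:
visit billing (parent –)
  visit cron (parent billing)
    visit ingest (parent cron)
      visit store (parent ingest)
        visit worker (parent store)
          visit web (parent worker)
            web–worker: parent, skip
          worker–store: parent, skip
          visit metrics (parent worker)
            metrics–worker: parent, skip
          visit queue (parent worker)
            queue–worker: parent, skip
            visit search (parent queue)
              search–queue: parent, skip
              search–cron: cron visited and ≠ parent → cycle
Cycle: cron – ingest – store – worker – queue – search – cron.

Yes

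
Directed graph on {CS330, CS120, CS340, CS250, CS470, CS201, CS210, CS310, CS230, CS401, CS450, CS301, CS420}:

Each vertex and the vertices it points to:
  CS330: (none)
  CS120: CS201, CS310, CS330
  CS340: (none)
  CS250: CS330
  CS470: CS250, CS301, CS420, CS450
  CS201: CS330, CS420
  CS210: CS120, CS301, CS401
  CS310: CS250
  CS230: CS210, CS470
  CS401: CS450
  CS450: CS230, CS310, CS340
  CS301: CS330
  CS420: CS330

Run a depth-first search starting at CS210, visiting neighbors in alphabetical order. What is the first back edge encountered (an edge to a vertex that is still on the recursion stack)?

CS230->CS210

DFS from CS210 (visiting neighbors in alphabetical order); mark gray on enter, black on exit:
CS210 gray
  CS120 gray
    CS201 gray
      CS330 gray
      CS330 black
      CS420 gray
        CS420→CS330: CS330 black — skip
      CS420 black
    CS201 black
    CS310 gray
      CS250 gray
        CS250→CS330: CS330 black — skip
      CS250 black
    CS310 black
    CS120→CS330: CS330 black — skip
  CS120 black
  CS301 gray
    CS301→CS330: CS330 black — skip
  CS301 black
  CS401 gray
    CS450 gray
      CS230 gray
        CS230→CS210: CS210 is gray → back edge
First back edge: CS230 → CS210.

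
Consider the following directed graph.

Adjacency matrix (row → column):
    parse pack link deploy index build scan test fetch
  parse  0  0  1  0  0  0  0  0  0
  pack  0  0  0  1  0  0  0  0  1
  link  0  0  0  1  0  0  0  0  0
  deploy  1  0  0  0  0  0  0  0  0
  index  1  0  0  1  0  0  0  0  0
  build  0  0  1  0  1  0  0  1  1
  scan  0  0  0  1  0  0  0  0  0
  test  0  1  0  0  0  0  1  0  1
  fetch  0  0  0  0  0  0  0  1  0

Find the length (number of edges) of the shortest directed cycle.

2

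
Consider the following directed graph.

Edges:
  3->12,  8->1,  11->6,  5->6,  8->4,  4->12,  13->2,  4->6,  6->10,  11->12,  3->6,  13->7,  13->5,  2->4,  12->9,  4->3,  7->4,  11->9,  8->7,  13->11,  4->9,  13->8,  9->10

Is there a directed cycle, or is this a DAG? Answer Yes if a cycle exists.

DFS with white/gray/black marking, starting from 10:
10 gray
10 black
1 gray
1 black
2 gray
  4 gray
    12 gray
      9 gray
        9→10: 10 black — skip
      9 black
    12 black
    4→9: 9 black — skip
    6 gray
      6→10: 10 black — skip
    6 black
    3 gray
      3→12: 12 black — skip
      3→6: 6 black — skip
    3 black
  4 black
2 black
5 gray
  5→6: 6 black — skip
5 black
7 gray
  7→4: 4 black — skip
7 black
8 gray
  8→7: 7 black — skip
  8→4: 4 black — skip
  8→1: 1 black — skip
8 black
11 gray
  11→12: 12 black — skip
  11→6: 6 black — skip
  11→9: 9 black — skip
11 black
13 gray
  13→2: 2 black — skip
  13→8: 8 black — skip
  13→7: 7 black — skip
  13→11: 11 black — skip
  13→5: 5 black — skip
13 black
Every edge goes to a white or black vertex — no back edge, so the graph is acyclic.

No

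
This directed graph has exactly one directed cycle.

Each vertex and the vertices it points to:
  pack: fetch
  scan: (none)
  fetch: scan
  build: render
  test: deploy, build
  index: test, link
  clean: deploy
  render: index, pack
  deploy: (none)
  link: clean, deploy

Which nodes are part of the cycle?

test, build, index, render

DFS with gray/black marking from test:
test gray
  deploy gray
  deploy black
  build gray
    render gray
      index gray
        index→test: test is gray → back edge
Back edge closes the cycle test → build → render → index → test; its vertices are {test, build, index, render}.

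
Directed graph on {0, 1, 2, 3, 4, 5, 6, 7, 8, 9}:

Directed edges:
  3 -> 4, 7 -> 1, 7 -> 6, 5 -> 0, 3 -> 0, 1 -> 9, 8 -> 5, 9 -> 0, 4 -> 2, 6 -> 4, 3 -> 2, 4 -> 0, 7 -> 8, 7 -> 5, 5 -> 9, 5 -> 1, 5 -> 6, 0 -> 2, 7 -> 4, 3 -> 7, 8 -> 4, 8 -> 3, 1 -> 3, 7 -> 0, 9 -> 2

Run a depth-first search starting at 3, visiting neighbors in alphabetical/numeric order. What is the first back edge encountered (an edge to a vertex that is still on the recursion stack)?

DFS from 3 (visiting neighbors in alphabetical/numeric order); mark gray on enter, black on exit:
3 gray
  0 gray
    2 gray
    2 black
  0 black
  3→2: 2 black — skip
  4 gray
    4→0: 0 black — skip
    4→2: 2 black — skip
  4 black
  7 gray
    7→0: 0 black — skip
    1 gray
      1→3: 3 is gray → back edge
First back edge: 1 → 3.

1->3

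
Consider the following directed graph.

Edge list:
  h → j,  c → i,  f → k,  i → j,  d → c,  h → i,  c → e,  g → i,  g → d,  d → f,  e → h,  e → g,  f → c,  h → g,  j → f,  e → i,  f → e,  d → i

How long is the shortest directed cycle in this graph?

4

For each vertex v, BFS finds the shortest path from v back to v.
The shortest such closed walk is f → e → g → d → f, length 4.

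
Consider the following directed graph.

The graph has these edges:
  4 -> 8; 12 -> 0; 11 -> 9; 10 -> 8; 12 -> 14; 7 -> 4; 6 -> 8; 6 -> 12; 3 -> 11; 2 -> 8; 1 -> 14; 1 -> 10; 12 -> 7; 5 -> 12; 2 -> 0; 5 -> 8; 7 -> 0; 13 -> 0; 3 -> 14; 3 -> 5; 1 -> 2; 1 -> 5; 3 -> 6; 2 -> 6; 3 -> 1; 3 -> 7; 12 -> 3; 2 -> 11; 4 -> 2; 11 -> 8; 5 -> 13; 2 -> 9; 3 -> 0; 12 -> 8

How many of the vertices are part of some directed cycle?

A vertex is on a directed cycle iff it belongs to a strongly connected component of size ≥ 2 (or has a self-loop).
The vertices on cycles are {1, 2, 3, 4, 5, 6, 7, 12} — 8 in total.

8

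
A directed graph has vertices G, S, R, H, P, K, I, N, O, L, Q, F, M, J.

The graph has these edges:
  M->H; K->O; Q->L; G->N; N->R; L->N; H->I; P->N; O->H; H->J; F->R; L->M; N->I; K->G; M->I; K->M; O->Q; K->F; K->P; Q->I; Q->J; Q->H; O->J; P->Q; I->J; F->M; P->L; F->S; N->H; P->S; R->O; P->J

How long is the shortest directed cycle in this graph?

For each vertex v, BFS finds the shortest path from v back to v.
The shortest such closed walk is L → N → R → O → Q → L, length 5.

5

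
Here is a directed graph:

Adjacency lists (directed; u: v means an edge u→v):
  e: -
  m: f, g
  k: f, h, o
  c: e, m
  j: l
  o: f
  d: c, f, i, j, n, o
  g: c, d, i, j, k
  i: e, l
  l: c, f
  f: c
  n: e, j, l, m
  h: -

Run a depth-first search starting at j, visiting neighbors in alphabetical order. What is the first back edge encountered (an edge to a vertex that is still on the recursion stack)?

f->c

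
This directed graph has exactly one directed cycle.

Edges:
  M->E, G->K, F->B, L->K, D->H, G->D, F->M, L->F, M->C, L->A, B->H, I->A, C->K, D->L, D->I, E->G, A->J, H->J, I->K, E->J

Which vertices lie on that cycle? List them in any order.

DFS with gray/black marking from D:
D gray
  L gray
    K gray
    K black
    F gray
      M gray
        C gray
          C→K: K black — skip
        C black
        E gray
          G gray
            G→K: K black — skip
            G→D: D is gray → back edge
Back edge closes the cycle D → L → F → M → E → G → D; its vertices are {D, E, F, G, L, M}.

D, E, F, G, L, M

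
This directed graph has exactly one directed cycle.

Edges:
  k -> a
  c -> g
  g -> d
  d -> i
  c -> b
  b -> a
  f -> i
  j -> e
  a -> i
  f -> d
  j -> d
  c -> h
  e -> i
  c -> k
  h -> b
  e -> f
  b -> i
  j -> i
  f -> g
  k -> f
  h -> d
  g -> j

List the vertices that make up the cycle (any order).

e, f, g, j

DFS with gray/black marking from g:
g gray
  d gray
    i gray
    i black
  d black
  j gray
    j→i: i black — skip
    j→d: d black — skip
    e gray
      e→i: i black — skip
      f gray
        f→d: d black — skip
        f→i: i black — skip
        f→g: g is gray → back edge
Back edge closes the cycle g → j → e → f → g; its vertices are {e, f, g, j}.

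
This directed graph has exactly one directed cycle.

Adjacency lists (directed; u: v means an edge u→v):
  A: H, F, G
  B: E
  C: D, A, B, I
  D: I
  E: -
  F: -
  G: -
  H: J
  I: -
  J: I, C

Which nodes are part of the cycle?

A, C, H, J

DFS with gray/black marking from C:
C gray
  D gray
    I gray
    I black
  D black
  A gray
    H gray
      J gray
        J→I: I black — skip
        J→C: C is gray → back edge
Back edge closes the cycle C → A → H → J → C; its vertices are {A, C, H, J}.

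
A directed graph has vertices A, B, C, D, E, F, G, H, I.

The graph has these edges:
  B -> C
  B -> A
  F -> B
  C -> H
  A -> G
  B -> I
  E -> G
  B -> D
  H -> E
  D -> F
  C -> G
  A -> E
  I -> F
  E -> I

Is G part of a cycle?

G lies on a cycle iff there is a path from G back to itself.
Exploring from G, it never reaches itself; equivalently, its strongly connected component is a singleton.

No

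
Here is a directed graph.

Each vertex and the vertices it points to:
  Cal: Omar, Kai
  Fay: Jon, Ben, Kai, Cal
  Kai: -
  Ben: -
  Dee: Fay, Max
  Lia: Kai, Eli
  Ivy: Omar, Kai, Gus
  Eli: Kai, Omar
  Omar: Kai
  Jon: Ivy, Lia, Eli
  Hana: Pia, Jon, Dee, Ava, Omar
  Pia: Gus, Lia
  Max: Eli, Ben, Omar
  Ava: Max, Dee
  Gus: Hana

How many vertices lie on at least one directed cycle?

8

A vertex is on a directed cycle iff it belongs to a strongly connected component of size ≥ 2 (or has a self-loop).
The vertices on cycles are {Ava, Dee, Fay, Gus, Ivy, Jon, Pia, Hana} — 8 in total.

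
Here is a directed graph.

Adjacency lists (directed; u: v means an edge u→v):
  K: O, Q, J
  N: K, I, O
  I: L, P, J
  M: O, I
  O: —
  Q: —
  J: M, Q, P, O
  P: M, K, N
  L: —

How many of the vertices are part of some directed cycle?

6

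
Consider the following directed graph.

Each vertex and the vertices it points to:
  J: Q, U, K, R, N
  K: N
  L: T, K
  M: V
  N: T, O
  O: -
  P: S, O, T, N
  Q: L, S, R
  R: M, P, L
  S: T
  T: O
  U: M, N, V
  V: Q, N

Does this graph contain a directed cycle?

DFS with white/gray/black marking, starting from N:
N gray
  T gray
    O gray
    O black
  T black
  N→O: O black — skip
N black
J gray
  Q gray
    L gray
      L→T: T black — skip
      K gray
        K→N: N black — skip
      K black
    L black
    S gray
      S→T: T black — skip
    S black
    R gray
      M gray
        V gray
          V→Q: Q is gray → back edge
Back edge found, so a cycle exists: Q → R → M → V → Q.

Yes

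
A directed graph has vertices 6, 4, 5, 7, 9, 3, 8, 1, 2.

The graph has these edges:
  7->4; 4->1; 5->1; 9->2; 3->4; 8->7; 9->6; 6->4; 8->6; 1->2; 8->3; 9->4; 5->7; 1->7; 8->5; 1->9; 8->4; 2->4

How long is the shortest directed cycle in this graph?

For each vertex v, BFS finds the shortest path from v back to v.
The shortest such closed walk is 1 → 2 → 4 → 1, length 3.

3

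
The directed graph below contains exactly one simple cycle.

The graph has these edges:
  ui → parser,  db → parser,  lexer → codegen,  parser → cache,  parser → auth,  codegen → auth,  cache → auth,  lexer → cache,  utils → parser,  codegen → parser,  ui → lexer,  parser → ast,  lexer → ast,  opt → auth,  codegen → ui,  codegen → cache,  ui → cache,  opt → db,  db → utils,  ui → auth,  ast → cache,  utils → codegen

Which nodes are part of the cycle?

DFS with gray/black marking from codegen:
codegen gray
  cache gray
    auth gray
    auth black
  cache black
  ui gray
    ui→cache: cache black — skip
    ui→auth: auth black — skip
    lexer gray
      ast gray
        ast→cache: cache black — skip
      ast black
      lexer→cache: cache black — skip
      lexer→codegen: codegen is gray → back edge
Back edge closes the cycle codegen → ui → lexer → codegen; its vertices are {ui, lexer, codegen}.

ui, lexer, codegen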